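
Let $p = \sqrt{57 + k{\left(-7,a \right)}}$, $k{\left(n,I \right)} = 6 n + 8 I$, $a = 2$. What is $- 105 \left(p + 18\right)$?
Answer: $-1890 - 105 \sqrt{31} \approx -2474.6$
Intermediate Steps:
$p = \sqrt{31}$ ($p = \sqrt{57 + \left(6 \left(-7\right) + 8 \cdot 2\right)} = \sqrt{57 + \left(-42 + 16\right)} = \sqrt{57 - 26} = \sqrt{31} \approx 5.5678$)
$- 105 \left(p + 18\right) = - 105 \left(\sqrt{31} + 18\right) = - 105 \left(18 + \sqrt{31}\right) = -1890 - 105 \sqrt{31}$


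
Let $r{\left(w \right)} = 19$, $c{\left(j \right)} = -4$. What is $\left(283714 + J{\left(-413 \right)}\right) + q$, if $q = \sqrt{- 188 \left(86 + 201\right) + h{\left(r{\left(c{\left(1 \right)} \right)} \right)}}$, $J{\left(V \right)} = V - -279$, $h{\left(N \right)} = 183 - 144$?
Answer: $283580 + i \sqrt{53917} \approx 2.8358 \cdot 10^{5} + 232.2 i$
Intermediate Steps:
$h{\left(N \right)} = 39$ ($h{\left(N \right)} = 183 - 144 = 39$)
$J{\left(V \right)} = 279 + V$ ($J{\left(V \right)} = V + 279 = 279 + V$)
$q = i \sqrt{53917}$ ($q = \sqrt{- 188 \left(86 + 201\right) + 39} = \sqrt{\left(-188\right) 287 + 39} = \sqrt{-53956 + 39} = \sqrt{-53917} = i \sqrt{53917} \approx 232.2 i$)
$\left(283714 + J{\left(-413 \right)}\right) + q = \left(283714 + \left(279 - 413\right)\right) + i \sqrt{53917} = \left(283714 - 134\right) + i \sqrt{53917} = 283580 + i \sqrt{53917}$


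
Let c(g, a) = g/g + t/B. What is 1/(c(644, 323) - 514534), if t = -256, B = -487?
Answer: -487/250577315 ≈ -1.9435e-6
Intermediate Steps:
c(g, a) = 743/487 (c(g, a) = g/g - 256/(-487) = 1 - 256*(-1/487) = 1 + 256/487 = 743/487)
1/(c(644, 323) - 514534) = 1/(743/487 - 514534) = 1/(-250577315/487) = -487/250577315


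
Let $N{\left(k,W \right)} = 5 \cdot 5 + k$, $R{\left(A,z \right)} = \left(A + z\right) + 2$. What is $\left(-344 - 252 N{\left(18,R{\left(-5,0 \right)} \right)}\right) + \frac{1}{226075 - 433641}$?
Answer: $- \frac{2320587881}{207566} \approx -11180.0$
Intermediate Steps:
$R{\left(A,z \right)} = 2 + A + z$
$N{\left(k,W \right)} = 25 + k$
$\left(-344 - 252 N{\left(18,R{\left(-5,0 \right)} \right)}\right) + \frac{1}{226075 - 433641} = \left(-344 - 252 \left(25 + 18\right)\right) + \frac{1}{226075 - 433641} = \left(-344 - 10836\right) + \frac{1}{-207566} = \left(-344 - 10836\right) - \frac{1}{207566} = -11180 - \frac{1}{207566} = - \frac{2320587881}{207566}$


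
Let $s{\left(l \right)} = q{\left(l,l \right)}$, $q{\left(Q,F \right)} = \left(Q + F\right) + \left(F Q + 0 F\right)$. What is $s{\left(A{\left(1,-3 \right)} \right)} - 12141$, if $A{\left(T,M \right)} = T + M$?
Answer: $-12141$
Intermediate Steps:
$A{\left(T,M \right)} = M + T$
$q{\left(Q,F \right)} = F + Q + F Q$ ($q{\left(Q,F \right)} = \left(F + Q\right) + \left(F Q + 0\right) = \left(F + Q\right) + F Q = F + Q + F Q$)
$s{\left(l \right)} = l^{2} + 2 l$ ($s{\left(l \right)} = l + l + l l = l + l + l^{2} = l^{2} + 2 l$)
$s{\left(A{\left(1,-3 \right)} \right)} - 12141 = \left(-3 + 1\right) \left(2 + \left(-3 + 1\right)\right) - 12141 = - 2 \left(2 - 2\right) - 12141 = \left(-2\right) 0 - 12141 = 0 - 12141 = -12141$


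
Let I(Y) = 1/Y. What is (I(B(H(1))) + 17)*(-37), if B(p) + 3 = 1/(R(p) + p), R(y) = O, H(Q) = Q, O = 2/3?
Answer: -7363/12 ≈ -613.58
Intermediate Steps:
O = ⅔ (O = 2*(⅓) = ⅔ ≈ 0.66667)
R(y) = ⅔
B(p) = -3 + 1/(⅔ + p)
I(Y) = 1/Y
(I(B(H(1))) + 17)*(-37) = (1/(3*(-1 - 3*1)/(2 + 3*1)) + 17)*(-37) = (1/(3*(-1 - 3)/(2 + 3)) + 17)*(-37) = (1/(3*(-4)/5) + 17)*(-37) = (1/(3*(⅕)*(-4)) + 17)*(-37) = (1/(-12/5) + 17)*(-37) = (-5/12 + 17)*(-37) = (199/12)*(-37) = -7363/12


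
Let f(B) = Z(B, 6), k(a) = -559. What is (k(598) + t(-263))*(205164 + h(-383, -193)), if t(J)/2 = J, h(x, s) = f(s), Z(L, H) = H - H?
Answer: -222602940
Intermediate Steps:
Z(L, H) = 0
f(B) = 0
h(x, s) = 0
t(J) = 2*J
(k(598) + t(-263))*(205164 + h(-383, -193)) = (-559 + 2*(-263))*(205164 + 0) = (-559 - 526)*205164 = -1085*205164 = -222602940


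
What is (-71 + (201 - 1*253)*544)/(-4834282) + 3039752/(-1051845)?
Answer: -14665189105709/5084915350290 ≈ -2.8841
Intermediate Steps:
(-71 + (201 - 1*253)*544)/(-4834282) + 3039752/(-1051845) = (-71 + (201 - 253)*544)*(-1/4834282) + 3039752*(-1/1051845) = (-71 - 52*544)*(-1/4834282) - 3039752/1051845 = (-71 - 28288)*(-1/4834282) - 3039752/1051845 = -28359*(-1/4834282) - 3039752/1051845 = 28359/4834282 - 3039752/1051845 = -14665189105709/5084915350290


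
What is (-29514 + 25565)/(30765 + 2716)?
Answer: -3949/33481 ≈ -0.11795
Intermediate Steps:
(-29514 + 25565)/(30765 + 2716) = -3949/33481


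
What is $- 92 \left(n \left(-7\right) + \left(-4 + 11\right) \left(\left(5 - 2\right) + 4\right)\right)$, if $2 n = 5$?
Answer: $-2898$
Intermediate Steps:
$n = \frac{5}{2}$ ($n = \frac{1}{2} \cdot 5 = \frac{5}{2} \approx 2.5$)
$- 92 \left(n \left(-7\right) + \left(-4 + 11\right) \left(\left(5 - 2\right) + 4\right)\right) = - 92 \left(\frac{5}{2} \left(-7\right) + \left(-4 + 11\right) \left(\left(5 - 2\right) + 4\right)\right) = - 92 \left(- \frac{35}{2} + 7 \left(3 + 4\right)\right) = - 92 \left(- \frac{35}{2} + 7 \cdot 7\right) = - 92 \left(- \frac{35}{2} + 49\right) = \left(-92\right) \frac{63}{2} = -2898$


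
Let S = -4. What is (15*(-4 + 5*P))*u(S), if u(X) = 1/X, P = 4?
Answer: -60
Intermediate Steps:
(15*(-4 + 5*P))*u(S) = (15*(-4 + 5*4))/(-4) = (15*(-4 + 20))*(-¼) = (15*16)*(-¼) = 240*(-¼) = -60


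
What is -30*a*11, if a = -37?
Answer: 12210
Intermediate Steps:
-30*a*11 = -30*(-37)*11 = 1110*11 = 12210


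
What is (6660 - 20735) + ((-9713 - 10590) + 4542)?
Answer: -29836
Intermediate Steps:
(6660 - 20735) + ((-9713 - 10590) + 4542) = -14075 + (-20303 + 4542) = -14075 - 15761 = -29836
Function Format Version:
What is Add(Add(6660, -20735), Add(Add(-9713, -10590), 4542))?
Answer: -29836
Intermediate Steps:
Add(Add(6660, -20735), Add(Add(-9713, -10590), 4542)) = Add(-14075, Add(-20303, 4542)) = Add(-14075, -15761) = -29836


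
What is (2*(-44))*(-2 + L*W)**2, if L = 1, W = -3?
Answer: -2200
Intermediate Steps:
(2*(-44))*(-2 + L*W)**2 = (2*(-44))*(-2 + 1*(-3))**2 = -88*(-2 - 3)**2 = -88*(-5)**2 = -88*25 = -2200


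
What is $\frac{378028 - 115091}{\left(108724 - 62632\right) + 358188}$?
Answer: $\frac{262937}{404280} \approx 0.65038$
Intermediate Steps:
$\frac{378028 - 115091}{\left(108724 - 62632\right) + 358188} = \frac{378028 + \left(-237895 + 122804\right)}{46092 + 358188} = \frac{378028 - 115091}{404280} = 262937 \cdot \frac{1}{404280} = \frac{262937}{404280}$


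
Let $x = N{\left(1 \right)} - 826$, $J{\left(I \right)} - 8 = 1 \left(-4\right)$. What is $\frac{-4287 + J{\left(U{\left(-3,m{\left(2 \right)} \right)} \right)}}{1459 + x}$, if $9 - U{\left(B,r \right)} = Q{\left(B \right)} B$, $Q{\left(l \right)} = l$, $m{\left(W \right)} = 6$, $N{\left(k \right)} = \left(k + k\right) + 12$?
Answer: $- \frac{4283}{647} \approx -6.6198$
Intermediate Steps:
$N{\left(k \right)} = 12 + 2 k$ ($N{\left(k \right)} = 2 k + 12 = 12 + 2 k$)
$U{\left(B,r \right)} = 9 - B^{2}$ ($U{\left(B,r \right)} = 9 - B B = 9 - B^{2}$)
$J{\left(I \right)} = 4$ ($J{\left(I \right)} = 8 + 1 \left(-4\right) = 8 - 4 = 4$)
$x = -812$ ($x = \left(12 + 2 \cdot 1\right) - 826 = \left(12 + 2\right) - 826 = 14 - 826 = -812$)
$\frac{-4287 + J{\left(U{\left(-3,m{\left(2 \right)} \right)} \right)}}{1459 + x} = \frac{-4287 + 4}{1459 - 812} = - \frac{4283}{647}$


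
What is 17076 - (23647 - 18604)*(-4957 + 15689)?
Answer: -54104400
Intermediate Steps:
17076 - (23647 - 18604)*(-4957 + 15689) = 17076 - 5043*10732 = 17076 - 1*54121476 = 17076 - 54121476 = -54104400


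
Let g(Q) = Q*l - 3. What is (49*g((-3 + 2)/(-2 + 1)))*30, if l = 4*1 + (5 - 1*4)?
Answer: 2940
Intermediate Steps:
l = 5 (l = 4 + (5 - 4) = 4 + 1 = 5)
g(Q) = -3 + 5*Q (g(Q) = Q*5 - 3 = 5*Q - 3 = -3 + 5*Q)
(49*g((-3 + 2)/(-2 + 1)))*30 = (49*(-3 + 5*((-3 + 2)/(-2 + 1))))*30 = (49*(-3 + 5*(-1/(-1))))*30 = (49*(-3 + 5*(-1*(-1))))*30 = (49*(-3 + 5*1))*30 = (49*(-3 + 5))*30 = (49*2)*30 = 98*30 = 2940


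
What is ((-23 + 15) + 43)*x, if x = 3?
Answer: 105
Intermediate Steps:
((-23 + 15) + 43)*x = ((-23 + 15) + 43)*3 = (-8 + 43)*3 = 35*3 = 105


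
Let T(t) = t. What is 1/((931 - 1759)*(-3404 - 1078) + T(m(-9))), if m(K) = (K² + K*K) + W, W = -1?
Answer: 1/3711257 ≈ 2.6945e-7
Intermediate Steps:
m(K) = -1 + 2*K² (m(K) = (K² + K*K) - 1 = (K² + K²) - 1 = 2*K² - 1 = -1 + 2*K²)
1/((931 - 1759)*(-3404 - 1078) + T(m(-9))) = 1/((931 - 1759)*(-3404 - 1078) + (-1 + 2*(-9)²)) = 1/(-828*(-4482) + (-1 + 2*81)) = 1/(3711096 + (-1 + 162)) = 1/(3711096 + 161) = 1/3711257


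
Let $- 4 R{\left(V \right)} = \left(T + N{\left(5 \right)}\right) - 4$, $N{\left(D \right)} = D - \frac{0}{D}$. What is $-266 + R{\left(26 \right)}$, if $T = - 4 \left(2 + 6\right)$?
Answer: $- \frac{1033}{4} \approx -258.25$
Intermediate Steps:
$N{\left(D \right)} = D$ ($N{\left(D \right)} = D - 0 = D + 0 = D$)
$T = -32$ ($T = \left(-4\right) 8 = -32$)
$R{\left(V \right)} = \frac{31}{4}$ ($R{\left(V \right)} = - \frac{\left(-32 + 5\right) - 4}{4} = - \frac{-27 - 4}{4} = \left(- \frac{1}{4}\right) \left(-31\right) = \frac{31}{4}$)
$-266 + R{\left(26 \right)} = -266 + \frac{31}{4} = - \frac{1033}{4}$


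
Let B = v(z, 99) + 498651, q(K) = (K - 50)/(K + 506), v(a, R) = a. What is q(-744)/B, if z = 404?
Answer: 397/59387545 ≈ 6.6849e-6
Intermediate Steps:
q(K) = (-50 + K)/(506 + K)
B = 499055 (B = 404 + 498651 = 499055)
q(-744)/B = ((-50 - 744)/(506 - 744))/499055 = (-794/(-238))*(1/499055) = -1/238*(-794)*(1/499055) = (397/119)*(1/499055) = 397/59387545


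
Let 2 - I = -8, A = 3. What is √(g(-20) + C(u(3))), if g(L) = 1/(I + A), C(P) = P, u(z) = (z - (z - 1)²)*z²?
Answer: 2*I*√377/13 ≈ 2.9872*I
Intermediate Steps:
u(z) = z²*(z - (-1 + z)²) (u(z) = (z - (-1 + z)²)*z² = z²*(z - (-1 + z)²))
I = 10 (I = 2 - 1*(-8) = 2 + 8 = 10)
g(L) = 1/13 (g(L) = 1/(10 + 3) = 1/13)
√(g(-20) + C(u(3))) = √(1/13 + 3²*(3 - (-1 + 3)²)) = √(1/13 + 9*(3 - 1*2²)) = √(1/13 + 9*(3 - 1*4)) = √(1/13 + 9*(3 - 4)) = √(1/13 + 9*(-1)) = √(1/13 - 9) = √(-116/13) = 2*I*√377/13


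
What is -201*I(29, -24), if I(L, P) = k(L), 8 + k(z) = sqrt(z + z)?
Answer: 1608 - 201*sqrt(58) ≈ 77.230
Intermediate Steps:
k(z) = -8 + sqrt(2)*sqrt(z) (k(z) = -8 + sqrt(z + z) = -8 + sqrt(2*z) = -8 + sqrt(2)*sqrt(z))
I(L, P) = -8 + sqrt(2)*sqrt(L)
-201*I(29, -24) = -201*(-8 + sqrt(2)*sqrt(29)) = -201*(-8 + sqrt(58)) = 1608 - 201*sqrt(58)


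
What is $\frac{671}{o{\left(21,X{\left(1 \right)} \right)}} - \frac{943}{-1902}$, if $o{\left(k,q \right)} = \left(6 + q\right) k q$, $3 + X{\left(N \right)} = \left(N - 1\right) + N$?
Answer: $- \frac{62101}{17752} \approx -3.4983$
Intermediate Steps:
$X{\left(N \right)} = -4 + 2 N$ ($X{\left(N \right)} = -3 + \left(\left(N - 1\right) + N\right) = -3 + \left(\left(-1 + N\right) + N\right) = -3 + \left(-1 + 2 N\right) = -4 + 2 N$)
$o{\left(k,q \right)} = k q \left(6 + q\right)$
$\frac{671}{o{\left(21,X{\left(1 \right)} \right)}} - \frac{943}{-1902} = \frac{671}{21 \left(-4 + 2 \cdot 1\right) \left(6 + \left(-4 + 2 \cdot 1\right)\right)} - \frac{943}{-1902} = \frac{671}{21 \left(-4 + 2\right) \left(6 + \left(-4 + 2\right)\right)} - - \frac{943}{1902} = \frac{671}{21 \left(-2\right) \left(6 - 2\right)} + \frac{943}{1902} = \frac{671}{21 \left(-2\right) 4} + \frac{943}{1902} = \frac{671}{-168} + \frac{943}{1902} = 671 \left(- \frac{1}{168}\right) + \frac{943}{1902} = - \frac{671}{168} + \frac{943}{1902} = - \frac{62101}{17752}$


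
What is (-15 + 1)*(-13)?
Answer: 182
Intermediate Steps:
(-15 + 1)*(-13) = -14*(-13) = 182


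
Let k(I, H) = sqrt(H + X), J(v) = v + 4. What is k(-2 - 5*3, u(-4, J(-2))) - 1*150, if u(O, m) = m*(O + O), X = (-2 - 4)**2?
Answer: -150 + 2*sqrt(5) ≈ -145.53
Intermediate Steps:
J(v) = 4 + v
X = 36 (X = (-6)**2 = 36)
u(O, m) = 2*O*m (u(O, m) = m*(2*O) = 2*O*m)
k(I, H) = sqrt(36 + H) (k(I, H) = sqrt(H + 36) = sqrt(36 + H))
k(-2 - 5*3, u(-4, J(-2))) - 1*150 = sqrt(36 + 2*(-4)*(4 - 2)) - 1*150 = sqrt(36 + 2*(-4)*2) - 150 = sqrt(36 - 16) - 150 = sqrt(20) - 150 = 2*sqrt(5) - 150 = -150 + 2*sqrt(5)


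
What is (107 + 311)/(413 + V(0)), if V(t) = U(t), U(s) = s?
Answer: 418/413 ≈ 1.0121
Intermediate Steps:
V(t) = t
(107 + 311)/(413 + V(0)) = (107 + 311)/(413 + 0) = 418/413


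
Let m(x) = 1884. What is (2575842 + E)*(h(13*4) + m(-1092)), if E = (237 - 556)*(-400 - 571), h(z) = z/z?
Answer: 5439339035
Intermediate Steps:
h(z) = 1
E = 309749 (E = -319*(-971) = 309749)
(2575842 + E)*(h(13*4) + m(-1092)) = (2575842 + 309749)*(1 + 1884) = 2885591*1885 = 5439339035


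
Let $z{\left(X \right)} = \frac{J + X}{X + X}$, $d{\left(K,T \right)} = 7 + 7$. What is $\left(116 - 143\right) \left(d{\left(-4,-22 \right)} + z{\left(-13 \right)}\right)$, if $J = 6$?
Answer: $- \frac{10017}{26} \approx -385.27$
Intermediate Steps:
$d{\left(K,T \right)} = 14$
$z{\left(X \right)} = \frac{6 + X}{2 X}$ ($z{\left(X \right)} = \frac{6 + X}{X + X} = \frac{6 + X}{2 X}$)
$\left(116 - 143\right) \left(d{\left(-4,-22 \right)} + z{\left(-13 \right)}\right) = \left(116 - 143\right) \left(14 + \frac{6 - 13}{2 \left(-13\right)}\right) = - 27 \left(14 + \frac{1}{2} \left(- \frac{1}{13}\right) \left(-7\right)\right) = - 27 \left(14 + \frac{7}{26}\right) = \left(-27\right) \frac{371}{26} = - \frac{10017}{26}$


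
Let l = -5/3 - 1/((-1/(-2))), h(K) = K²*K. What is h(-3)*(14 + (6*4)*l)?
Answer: 1998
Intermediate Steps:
h(K) = K³
l = -11/3 (l = -5*⅓ - 1/((-1*(-½))) = -5/3 - 1/½ = -5/3 - 1*2 = -5/3 - 2 = -11/3 ≈ -3.6667)
h(-3)*(14 + (6*4)*l) = (-3)³*(14 + (6*4)*(-11/3)) = -27*(14 + 24*(-11/3)) = -27*(14 - 88) = -27*(-74) = 1998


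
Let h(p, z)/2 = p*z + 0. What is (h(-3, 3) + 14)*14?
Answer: -56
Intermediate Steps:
h(p, z) = 2*p*z (h(p, z) = 2*(p*z + 0) = 2*(p*z) = 2*p*z)
(h(-3, 3) + 14)*14 = (2*(-3)*3 + 14)*14 = (-18 + 14)*14 = -4*14 = -56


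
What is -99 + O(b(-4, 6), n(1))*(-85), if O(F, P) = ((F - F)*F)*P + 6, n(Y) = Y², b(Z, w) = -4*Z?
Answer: -609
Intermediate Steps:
O(F, P) = 6 (O(F, P) = (0*F)*P + 6 = 0*P + 6 = 0 + 6 = 6)
-99 + O(b(-4, 6), n(1))*(-85) = -99 + 6*(-85) = -99 - 510 = -609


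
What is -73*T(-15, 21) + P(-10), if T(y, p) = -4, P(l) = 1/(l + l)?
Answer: 5839/20 ≈ 291.95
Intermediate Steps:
P(l) = 1/(2*l)
-73*T(-15, 21) + P(-10) = -73*(-4) + (½)/(-10) = 292 + (½)*(-⅒) = 292 - 1/20 = 5839/20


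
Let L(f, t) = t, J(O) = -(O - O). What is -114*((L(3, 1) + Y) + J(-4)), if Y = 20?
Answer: -2394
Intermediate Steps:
J(O) = 0 (J(O) = -1*0 = 0)
-114*((L(3, 1) + Y) + J(-4)) = -114*((1 + 20) + 0) = -114*(21 + 0) = -114*21 = -2394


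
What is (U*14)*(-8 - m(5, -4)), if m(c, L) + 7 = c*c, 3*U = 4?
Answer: -1456/3 ≈ -485.33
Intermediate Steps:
U = 4/3 (U = (⅓)*4 = 4/3 ≈ 1.3333)
m(c, L) = -7 + c² (m(c, L) = -7 + c*c = -7 + c²)
(U*14)*(-8 - m(5, -4)) = ((4/3)*14)*(-8 - (-7 + 5²)) = 56*(-8 - (-7 + 25))/3 = 56*(-8 - 1*18)/3 = 56*(-8 - 18)/3 = (56/3)*(-26) = -1456/3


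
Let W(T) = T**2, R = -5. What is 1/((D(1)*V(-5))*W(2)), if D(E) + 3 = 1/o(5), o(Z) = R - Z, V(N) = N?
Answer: 1/62 ≈ 0.016129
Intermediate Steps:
o(Z) = -5 - Z
D(E) = -31/10 (D(E) = -3 + 1/(-5 - 1*5) = -3 + 1/(-5 - 5) = -3 + 1/(-10) = -3 - 1/10 = -31/10)
1/((D(1)*V(-5))*W(2)) = 1/(-31/10*(-5)*2**2) = 1/((31/2)*4) = 1/62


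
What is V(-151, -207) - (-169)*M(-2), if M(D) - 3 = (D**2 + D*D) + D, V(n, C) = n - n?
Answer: 1521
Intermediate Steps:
V(n, C) = 0
M(D) = 3 + D + 2*D**2 (M(D) = 3 + ((D**2 + D*D) + D) = 3 + ((D**2 + D**2) + D) = 3 + (2*D**2 + D) = 3 + (D + 2*D**2) = 3 + D + 2*D**2)
V(-151, -207) - (-169)*M(-2) = 0 - (-169)*(3 - 2 + 2*(-2)**2) = 0 - (-169)*(3 - 2 + 2*4) = 0 - (-169)*(3 - 2 + 8) = 0 - (-169)*9 = 0 - 1*(-1521) = 0 + 1521 = 1521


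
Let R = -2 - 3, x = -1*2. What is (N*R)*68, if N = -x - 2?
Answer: 0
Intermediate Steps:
x = -2
N = 0 (N = -1*(-2) - 2 = 2 - 2 = 0)
R = -5
(N*R)*68 = (0*(-5))*68 = 0*68 = 0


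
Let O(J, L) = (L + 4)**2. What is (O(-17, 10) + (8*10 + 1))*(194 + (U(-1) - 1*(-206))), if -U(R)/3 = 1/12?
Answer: 442923/4 ≈ 1.1073e+5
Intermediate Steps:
U(R) = -1/4 (U(R) = -3/12 = -3*1/12 = -1/4)
O(J, L) = (4 + L)**2
(O(-17, 10) + (8*10 + 1))*(194 + (U(-1) - 1*(-206))) = ((4 + 10)**2 + (8*10 + 1))*(194 + (-1/4 - 1*(-206))) = (14**2 + (80 + 1))*(194 + (-1/4 + 206)) = (196 + 81)*(194 + 823/4) = 277*(1599/4) = 442923/4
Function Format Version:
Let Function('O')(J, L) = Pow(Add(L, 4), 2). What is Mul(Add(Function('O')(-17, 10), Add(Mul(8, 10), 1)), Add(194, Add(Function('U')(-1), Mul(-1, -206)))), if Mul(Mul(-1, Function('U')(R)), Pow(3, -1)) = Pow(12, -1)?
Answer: Rational(442923, 4) ≈ 1.1073e+5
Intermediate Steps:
Function('U')(R) = Rational(-1, 4) (Function('U')(R) = Mul(-3, Pow(12, -1)) = Mul(-3, Rational(1, 12)) = Rational(-1, 4))
Function('O')(J, L) = Pow(Add(4, L), 2)
Mul(Add(Function('O')(-17, 10), Add(Mul(8, 10), 1)), Add(194, Add(Function('U')(-1), Mul(-1, -206)))) = Mul(Add(Pow(Add(4, 10), 2), Add(Mul(8, 10), 1)), Add(194, Add(Rational(-1, 4), Mul(-1, -206)))) = Mul(Add(Pow(14, 2), Add(80, 1)), Add(194, Add(Rational(-1, 4), 206))) = Mul(Add(196, 81), Add(194, Rational(823, 4))) = Mul(277, Rational(1599, 4)) = Rational(442923, 4)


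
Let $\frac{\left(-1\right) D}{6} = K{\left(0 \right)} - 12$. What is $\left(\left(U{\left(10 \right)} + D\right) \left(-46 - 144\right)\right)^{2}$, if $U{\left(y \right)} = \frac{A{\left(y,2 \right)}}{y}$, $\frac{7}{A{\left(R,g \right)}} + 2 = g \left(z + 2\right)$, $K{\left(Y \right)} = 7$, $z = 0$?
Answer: $\frac{133010089}{4} \approx 3.3253 \cdot 10^{7}$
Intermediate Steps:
$A{\left(R,g \right)} = \frac{7}{-2 + 2 g}$ ($A{\left(R,g \right)} = \frac{7}{-2 + g \left(0 + 2\right)} = \frac{7}{-2 + g 2} = \frac{7}{-2 + 2 g}$)
$D = 30$ ($D = - 6 \left(7 - 12\right) = \left(-6\right) \left(-5\right) = 30$)
$U{\left(y \right)} = \frac{7}{2 y}$ ($U{\left(y \right)} = \frac{\frac{7}{2} \frac{1}{-1 + 2}}{y} = \frac{\frac{7}{2} \cdot 1^{-1}}{y} = \frac{\frac{7}{2} \cdot 1}{y} = \frac{7}{2 y}$)
$\left(\left(U{\left(10 \right)} + D\right) \left(-46 - 144\right)\right)^{2} = \left(\left(\frac{7}{2 \cdot 10} + 30\right) \left(-46 - 144\right)\right)^{2} = \left(\left(\frac{7}{2} \cdot \frac{1}{10} + 30\right) \left(-190\right)\right)^{2} = \left(\left(\frac{7}{20} + 30\right) \left(-190\right)\right)^{2} = \left(\frac{607}{20} \left(-190\right)\right)^{2} = \left(- \frac{11533}{2}\right)^{2} = \frac{133010089}{4}$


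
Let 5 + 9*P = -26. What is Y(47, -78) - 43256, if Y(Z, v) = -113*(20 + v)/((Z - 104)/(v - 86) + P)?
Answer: -207396880/4571 ≈ -45372.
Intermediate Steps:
P = -31/9 (P = -5/9 + (⅑)*(-26) = -5/9 - 26/9 = -31/9 ≈ -3.4444)
Y(Z, v) = -113*(20 + v)/(-31/9 + (-104 + Z)/(-86 + v)) (Y(Z, v) = -113*(20 + v)/((Z - 104)/(v - 86) - 31/9) = -113*(20 + v)/((-104 + Z)/(-86 + v) - 31/9) = -113*(20 + v)/(-31/9 + (-104 + Z)/(-86 + v)))
Y(47, -78) - 43256 = 1017*(1720 - 1*(-78)² + 66*(-78))/(1730 - 31*(-78) + 9*47) - 43256 = 1017*(1720 - 1*6084 - 5148)/(1730 + 2418 + 423) - 43256 = 1017*(1720 - 6084 - 5148)/4571 - 43256 = 1017*(1/4571)*(-9512) - 43256 = -9673704/4571 - 43256 = -207396880/4571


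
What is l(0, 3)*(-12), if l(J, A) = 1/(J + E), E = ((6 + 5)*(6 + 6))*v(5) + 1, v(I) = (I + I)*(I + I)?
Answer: -12/13201 ≈ -0.00090902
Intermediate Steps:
v(I) = 4*I² (v(I) = (2*I)*(2*I) = 4*I²)
E = 13201 (E = ((6 + 5)*(6 + 6))*(4*5²) + 1 = (11*12)*(4*25) + 1 = 132*100 + 1 = 13200 + 1 = 13201)
l(J, A) = 1/(13201 + J) (l(J, A) = 1/(J + 13201) = 1/(13201 + J))
l(0, 3)*(-12) = -12/(13201 + 0) = -12/13201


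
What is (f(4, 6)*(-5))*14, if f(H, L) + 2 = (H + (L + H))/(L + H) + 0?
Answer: 42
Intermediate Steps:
f(H, L) = -2 + (L + 2*H)/(H + L) (f(H, L) = -2 + ((H + (L + H))/(L + H) + 0) = -2 + ((H + (H + L))/(H + L) + 0) = -2 + ((L + 2*H)/(H + L) + 0) = -2 + (L + 2*H)/(H + L))
(f(4, 6)*(-5))*14 = (-1*6/(4 + 6)*(-5))*14 = (-1*6/10*(-5))*14 = (-1*6*⅒*(-5))*14 = -⅗*(-5)*14 = 3*14 = 42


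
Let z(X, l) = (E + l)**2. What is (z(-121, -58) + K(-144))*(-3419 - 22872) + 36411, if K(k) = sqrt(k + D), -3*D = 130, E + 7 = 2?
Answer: -104312568 - 26291*I*sqrt(1686)/3 ≈ -1.0431e+8 - 3.5984e+5*I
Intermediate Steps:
E = -5 (E = -7 + 2 = -5)
D = -130/3 (D = -1/3*130 = -130/3 ≈ -43.333)
z(X, l) = (-5 + l)**2
K(k) = sqrt(-130/3 + k) (K(k) = sqrt(k - 130/3) = sqrt(-130/3 + k))
(z(-121, -58) + K(-144))*(-3419 - 22872) + 36411 = ((-5 - 58)**2 + sqrt(-390 + 9*(-144))/3)*(-3419 - 22872) + 36411 = ((-63)**2 + sqrt(-390 - 1296)/3)*(-26291) + 36411 = (3969 + sqrt(-1686)/3)*(-26291) + 36411 = (3969 + (I*sqrt(1686))/3)*(-26291) + 36411 = (3969 + I*sqrt(1686)/3)*(-26291) + 36411 = (-104348979 - 26291*I*sqrt(1686)/3) + 36411 = -104312568 - 26291*I*sqrt(1686)/3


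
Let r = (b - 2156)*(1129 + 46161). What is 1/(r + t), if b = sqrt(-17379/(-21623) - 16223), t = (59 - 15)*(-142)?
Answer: -275594562628/28198638894714633339 - 118225*I*sqrt(303390193946)/112794555578858533356 ≈ -9.7733e-9 - 5.7733e-10*I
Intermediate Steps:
t = -6248 (t = 44*(-142) = -6248)
b = 5*I*sqrt(303390193946)/21623 (b = sqrt(-17379*(-1/21623) - 16223) = sqrt(17379/21623 - 16223) = sqrt(-350772550/21623) = 5*I*sqrt(303390193946)/21623 ≈ 127.37*I)
r = -101957240 + 236450*I*sqrt(303390193946)/21623 (r = (5*I*sqrt(303390193946)/21623 - 2156)*(1129 + 46161) = (-2156 + 5*I*sqrt(303390193946)/21623)*47290 = -101957240 + 236450*I*sqrt(303390193946)/21623 ≈ -1.0196e+8 + 6.0232e+6*I)
1/(r + t) = 1/((-101957240 + 236450*I*sqrt(303390193946)/21623) - 6248) = 1/(-101963488 + 236450*I*sqrt(303390193946)/21623)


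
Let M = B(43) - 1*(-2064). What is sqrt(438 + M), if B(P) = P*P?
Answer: sqrt(4351) ≈ 65.962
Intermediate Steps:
B(P) = P**2
M = 3913 (M = 43**2 - 1*(-2064) = 1849 + 2064 = 3913)
sqrt(438 + M) = sqrt(438 + 3913) = sqrt(4351)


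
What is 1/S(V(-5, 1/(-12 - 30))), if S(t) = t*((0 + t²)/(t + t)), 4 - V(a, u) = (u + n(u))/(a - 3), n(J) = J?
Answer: 56448/450241 ≈ 0.12537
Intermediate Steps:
V(a, u) = 4 - 2*u/(-3 + a) (V(a, u) = 4 - (u + u)/(a - 3) = 4 - 2*u/(-3 + a))
S(t) = t²/2 (S(t) = t*(t²/((2*t))) = t*(t²*(1/(2*t))) = t*(t/2) = t²/2)
1/S(V(-5, 1/(-12 - 30))) = 1/((2*(-6 - 1/(-12 - 30) + 2*(-5))/(-3 - 5))²/2) = 1/((2*(-6 - 1/(-42) - 10)/(-8))²/2) = 1/((2*(-⅛)*(-6 - 1*(-1/42) - 10))²/2) = 1/((2*(-⅛)*(-6 + 1/42 - 10))²/2) = 1/((2*(-⅛)*(-671/42))²/2) = 1/((671/168)²/2) = 1/((½)*(450241/28224)) = 1/(450241/56448) = 56448/450241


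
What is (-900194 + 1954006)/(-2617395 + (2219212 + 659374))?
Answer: 1053812/261191 ≈ 4.0346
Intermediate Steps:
(-900194 + 1954006)/(-2617395 + (2219212 + 659374)) = 1053812/(-2617395 + 2878586) = 1053812/261191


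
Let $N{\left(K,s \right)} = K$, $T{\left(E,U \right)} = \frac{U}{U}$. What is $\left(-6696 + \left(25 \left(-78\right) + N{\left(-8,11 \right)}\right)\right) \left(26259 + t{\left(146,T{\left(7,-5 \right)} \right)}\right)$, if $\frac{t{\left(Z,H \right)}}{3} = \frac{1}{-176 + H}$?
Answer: $- \frac{39767916588}{175} \approx -2.2725 \cdot 10^{8}$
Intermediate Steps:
$T{\left(E,U \right)} = 1$
$t{\left(Z,H \right)} = \frac{3}{-176 + H}$
$\left(-6696 + \left(25 \left(-78\right) + N{\left(-8,11 \right)}\right)\right) \left(26259 + t{\left(146,T{\left(7,-5 \right)} \right)}\right) = \left(-6696 + \left(25 \left(-78\right) - 8\right)\right) \left(26259 + \frac{3}{-176 + 1}\right) = \left(-6696 - 1958\right) \left(26259 + \frac{3}{-175}\right) = \left(-6696 - 1958\right) \left(26259 + 3 \left(- \frac{1}{175}\right)\right) = - 8654 \left(26259 - \frac{3}{175}\right) = \left(-8654\right) \frac{4595322}{175} = - \frac{39767916588}{175}$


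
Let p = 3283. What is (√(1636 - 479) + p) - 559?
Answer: 2724 + √1157 ≈ 2758.0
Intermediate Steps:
(√(1636 - 479) + p) - 559 = (√(1636 - 479) + 3283) - 559 = (√1157 + 3283) - 559 = (3283 + √1157) - 559 = 2724 + √1157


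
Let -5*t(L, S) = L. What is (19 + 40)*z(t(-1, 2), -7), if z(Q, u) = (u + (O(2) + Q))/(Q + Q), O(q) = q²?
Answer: -413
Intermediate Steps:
t(L, S) = -L/5
z(Q, u) = (4 + Q + u)/(2*Q) (z(Q, u) = (u + (2² + Q))/(Q + Q) = (u + (4 + Q))/((2*Q)) = (4 + Q + u)*(1/(2*Q)) = (4 + Q + u)/(2*Q))
(19 + 40)*z(t(-1, 2), -7) = (19 + 40)*((4 - ⅕*(-1) - 7)/(2*((-⅕*(-1))))) = 59*((4 + ⅕ - 7)/(2*(⅕))) = 59*((½)*5*(-14/5)) = 59*(-7) = -413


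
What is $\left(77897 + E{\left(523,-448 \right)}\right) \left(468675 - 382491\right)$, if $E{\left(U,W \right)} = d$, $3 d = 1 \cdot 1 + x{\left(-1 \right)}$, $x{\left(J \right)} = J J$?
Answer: $6713532504$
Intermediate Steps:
$x{\left(J \right)} = J^{2}$
$d = \frac{2}{3}$ ($d = \frac{1 \cdot 1 + \left(-1\right)^{2}}{3} = \frac{1 + 1}{3} = \frac{1}{3} \cdot 2 = \frac{2}{3} \approx 0.66667$)
$E{\left(U,W \right)} = \frac{2}{3}$
$\left(77897 + E{\left(523,-448 \right)}\right) \left(468675 - 382491\right) = \left(77897 + \frac{2}{3}\right) \left(468675 - 382491\right) = \frac{233693}{3} \cdot 86184 = 6713532504$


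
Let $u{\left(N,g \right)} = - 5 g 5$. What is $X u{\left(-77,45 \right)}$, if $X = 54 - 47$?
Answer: $-7875$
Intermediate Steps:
$X = 7$
$u{\left(N,g \right)} = - 25 g$
$X u{\left(-77,45 \right)} = 7 \left(\left(-25\right) 45\right) = 7 \left(-1125\right) = -7875$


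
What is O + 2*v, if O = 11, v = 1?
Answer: 13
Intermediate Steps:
O + 2*v = 11 + 2*1 = 11 + 2 = 13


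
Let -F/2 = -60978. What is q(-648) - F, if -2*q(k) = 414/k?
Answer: -8780809/72 ≈ -1.2196e+5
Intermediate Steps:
q(k) = -207/k
F = 121956 (F = -2*(-60978) = 121956)
q(-648) - F = -207/(-648) - 1*121956 = -207*(-1/648) - 121956 = 23/72 - 121956 = -8780809/72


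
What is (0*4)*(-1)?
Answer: 0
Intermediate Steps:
(0*4)*(-1) = 0*(-1) = 0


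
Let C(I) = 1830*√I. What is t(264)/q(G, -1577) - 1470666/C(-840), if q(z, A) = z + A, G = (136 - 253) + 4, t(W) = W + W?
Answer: -264/845 + 245111*I*√210/128100 ≈ -0.31243 + 27.728*I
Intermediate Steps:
t(W) = 2*W
G = -113 (G = -117 + 4 = -113)
q(z, A) = A + z
t(264)/q(G, -1577) - 1470666/C(-840) = (2*264)/(-1577 - 113) - 1470666*(-I*√210/768600) = 528/(-1690) - 1470666*(-I*√210/768600) = 528*(-1/1690) - 1470666*(-I*√210/768600) = -264/845 - (-245111)*I*√210/128100 = -264/845 + 245111*I*√210/128100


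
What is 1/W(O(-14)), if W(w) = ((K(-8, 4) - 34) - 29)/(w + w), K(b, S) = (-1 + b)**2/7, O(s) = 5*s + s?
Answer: 49/15 ≈ 3.2667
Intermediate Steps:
O(s) = 6*s
K(b, S) = (-1 + b)**2/7 (K(b, S) = (-1 + b)**2*(1/7) = (-1 + b)**2/7)
W(w) = -180/(7*w) (W(w) = (((-1 - 8)**2/7 - 34) - 29)/(w + w) = (((1/7)*(-9)**2 - 34) - 29)/((2*w)) = (((1/7)*81 - 34) - 29)*(1/(2*w)) = ((81/7 - 34) - 29)*(1/(2*w)) = (-157/7 - 29)*(1/(2*w)) = -180/(7*w))
1/W(O(-14)) = 1/(-180/(7*(6*(-14)))) = 1/(-180/7/(-84)) = 1/(-180/7*(-1/84)) = 1/(15/49) = 49/15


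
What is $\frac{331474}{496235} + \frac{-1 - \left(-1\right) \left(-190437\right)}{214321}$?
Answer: $- \frac{384592816}{1743501335} \approx -0.22059$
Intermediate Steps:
$\frac{331474}{496235} + \frac{-1 - \left(-1\right) \left(-190437\right)}{214321} = 331474 \cdot \frac{1}{496235} + \left(-1 - 190437\right) \frac{1}{214321} = \frac{5434}{8135} + \left(-1 - 190437\right) \frac{1}{214321} = \frac{5434}{8135} - \frac{190438}{214321} = - \frac{384592816}{1743501335}$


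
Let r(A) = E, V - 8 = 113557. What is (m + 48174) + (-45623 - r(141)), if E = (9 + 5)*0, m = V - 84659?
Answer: 31457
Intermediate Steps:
V = 113565 (V = 8 + 113557 = 113565)
m = 28906 (m = 113565 - 84659 = 28906)
E = 0 (E = 14*0 = 0)
r(A) = 0
(m + 48174) + (-45623 - r(141)) = (28906 + 48174) + (-45623 - 1*0) = 77080 + (-45623 + 0) = 77080 - 45623 = 31457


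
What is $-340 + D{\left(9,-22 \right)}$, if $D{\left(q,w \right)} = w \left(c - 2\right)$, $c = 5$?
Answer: $-406$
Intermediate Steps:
$D{\left(q,w \right)} = 3 w$ ($D{\left(q,w \right)} = w \left(5 - 2\right) = w 3 = 3 w$)
$-340 + D{\left(9,-22 \right)} = -340 + 3 \left(-22\right) = -340 - 66 = -406$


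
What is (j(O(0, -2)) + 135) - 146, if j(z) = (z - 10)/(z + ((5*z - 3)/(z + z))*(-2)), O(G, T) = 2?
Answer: -17/3 ≈ -5.6667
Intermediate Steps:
j(z) = (-10 + z)/(z - (-3 + 5*z)/z) (j(z) = (-10 + z)/(z + ((-3 + 5*z)/((2*z)))*(-2)) = (-10 + z)/(z + ((1/(2*z))*(-3 + 5*z))*(-2)) = (-10 + z)/(z + ((-3 + 5*z)/(2*z))*(-2)) = (-10 + z)/(z - (-3 + 5*z)/z))
(j(O(0, -2)) + 135) - 146 = (2*(-10 + 2)/(3 + 2² - 5*2) + 135) - 146 = (2*(-8)/(3 + 4 - 10) + 135) - 146 = (2*(-8)/(-3) + 135) - 146 = (2*(-⅓)*(-8) + 135) - 146 = (16/3 + 135) - 146 = 421/3 - 146 = -17/3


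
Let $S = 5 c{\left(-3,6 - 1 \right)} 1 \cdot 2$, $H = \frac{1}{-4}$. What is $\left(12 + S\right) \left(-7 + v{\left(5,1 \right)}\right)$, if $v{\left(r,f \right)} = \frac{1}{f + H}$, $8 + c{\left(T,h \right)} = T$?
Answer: $\frac{1666}{3} \approx 555.33$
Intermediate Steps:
$H = - \frac{1}{4} \approx -0.25$
$c{\left(T,h \right)} = -8 + T$
$v{\left(r,f \right)} = \frac{1}{- \frac{1}{4} + f}$ ($v{\left(r,f \right)} = \frac{1}{f - \frac{1}{4}} = \frac{1}{- \frac{1}{4} + f}$)
$S = -110$ ($S = 5 \left(-8 - 3\right) 1 \cdot 2 = 5 \left(-11\right) 2 = \left(-55\right) 2 = -110$)
$\left(12 + S\right) \left(-7 + v{\left(5,1 \right)}\right) = \left(12 - 110\right) \left(-7 + \frac{4}{-1 + 4 \cdot 1}\right) = - 98 \left(-7 + \frac{4}{-1 + 4}\right) = - 98 \left(-7 + \frac{4}{3}\right) = \left(-98\right) \left(- \frac{17}{3}\right) = \frac{1666}{3}$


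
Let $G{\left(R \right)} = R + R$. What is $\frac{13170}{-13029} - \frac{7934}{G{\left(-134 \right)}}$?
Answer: $\frac{16640421}{581962} \approx 28.594$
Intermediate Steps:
$G{\left(R \right)} = 2 R$
$\frac{13170}{-13029} - \frac{7934}{G{\left(-134 \right)}} = \frac{13170}{-13029} - \frac{7934}{2 \left(-134\right)} = 13170 \left(- \frac{1}{13029}\right) - \frac{7934}{-268} = - \frac{4390}{4343} - - \frac{3967}{134} = - \frac{4390}{4343} + \frac{3967}{134} = \frac{16640421}{581962}$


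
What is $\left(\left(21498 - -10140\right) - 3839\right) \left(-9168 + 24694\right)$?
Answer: $431607274$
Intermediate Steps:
$\left(\left(21498 - -10140\right) - 3839\right) \left(-9168 + 24694\right) = \left(\left(21498 + 10140\right) - 3839\right) 15526 = \left(31638 - 3839\right) 15526 = 27799 \cdot 15526 = 431607274$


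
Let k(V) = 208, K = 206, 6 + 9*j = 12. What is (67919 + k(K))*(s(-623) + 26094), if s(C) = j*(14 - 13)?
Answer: 1777751356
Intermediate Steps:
j = 2/3 (j = -2/3 + (1/9)*12 = -2/3 + 4/3 = 2/3 ≈ 0.66667)
s(C) = 2/3 (s(C) = 2*(14 - 13)/3 = (2/3)*1 = 2/3)
(67919 + k(K))*(s(-623) + 26094) = (67919 + 208)*(2/3 + 26094) = 68127*(78284/3) = 1777751356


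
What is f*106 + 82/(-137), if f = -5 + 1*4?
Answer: -14604/137 ≈ -106.60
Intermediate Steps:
f = -1 (f = -5 + 4 = -1)
f*106 + 82/(-137) = -1*106 + 82/(-137) = -106 + 82*(-1/137) = -106 - 82/137 = -14604/137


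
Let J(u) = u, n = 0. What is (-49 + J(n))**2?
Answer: 2401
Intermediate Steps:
(-49 + J(n))**2 = (-49 + 0)**2 = (-49)**2 = 2401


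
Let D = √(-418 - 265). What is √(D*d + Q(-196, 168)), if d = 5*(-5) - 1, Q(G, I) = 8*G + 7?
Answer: √(-1561 - 26*I*√683) ≈ 8.4106 - 40.395*I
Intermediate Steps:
D = I*√683 (D = √(-683) = I*√683 ≈ 26.134*I)
Q(G, I) = 7 + 8*G
d = -26 (d = -25 - 1 = -26)
√(D*d + Q(-196, 168)) = √((I*√683)*(-26) + (7 + 8*(-196))) = √(-26*I*√683 + (7 - 1568)) = √(-26*I*√683 - 1561) = √(-1561 - 26*I*√683)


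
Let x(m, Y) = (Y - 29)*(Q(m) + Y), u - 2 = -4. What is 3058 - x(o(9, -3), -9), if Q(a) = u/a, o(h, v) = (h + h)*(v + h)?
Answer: 73313/27 ≈ 2715.3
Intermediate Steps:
o(h, v) = 2*h*(h + v) (o(h, v) = (2*h)*(h + v) = 2*h*(h + v))
u = -2 (u = 2 - 4 = -2)
Q(a) = -2/a
x(m, Y) = (-29 + Y)*(Y - 2/m) (x(m, Y) = (Y - 29)*(-2/m + Y) = (-29 + Y)*(Y - 2/m))
3058 - x(o(9, -3), -9) = 3058 - (58 - 2*(-9) - 9*2*9*(9 - 3)*(-29 - 9))/(2*9*(9 - 3)) = 3058 - (58 + 18 - 9*2*9*6*(-38))/(2*9*6) = 3058 - (58 + 18 - 9*108*(-38))/108 = 3058 - (58 + 18 + 36936)/108 = 3058 - 37012/108 = 3058 - 1*9253/27 = 3058 - 9253/27 = 73313/27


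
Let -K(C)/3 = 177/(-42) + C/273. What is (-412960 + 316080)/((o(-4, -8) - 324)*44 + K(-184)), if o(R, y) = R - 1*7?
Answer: 17632160/2680011 ≈ 6.5791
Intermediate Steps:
o(R, y) = -7 + R (o(R, y) = R - 7 = -7 + R)
K(C) = 177/14 - C/91 (K(C) = -3*(177/(-42) + C/273) = -3*(177*(-1/42) + C*(1/273)) = -3*(-59/14 + C/273) = 177/14 - C/91)
(-412960 + 316080)/((o(-4, -8) - 324)*44 + K(-184)) = (-412960 + 316080)/(((-7 - 4) - 324)*44 + (177/14 - 1/91*(-184))) = -96880/((-11 - 324)*44 + (177/14 + 184/91)) = -96880/(-335*44 + 2669/182) = -96880/(-14740 + 2669/182) = -96880/(-2680011/182) = -96880*(-182/2680011) = 17632160/2680011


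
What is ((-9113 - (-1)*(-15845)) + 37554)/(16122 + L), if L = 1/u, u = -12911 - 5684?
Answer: 234222620/299788589 ≈ 0.78129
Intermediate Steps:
u = -18595
L = -1/18595 (L = 1/(-18595) = -1/18595 ≈ -5.3778e-5)
((-9113 - (-1)*(-15845)) + 37554)/(16122 + L) = ((-9113 - (-1)*(-15845)) + 37554)/(16122 - 1/18595) = ((-9113 - 1*15845) + 37554)/(299788589/18595) = ((-9113 - 15845) + 37554)*(18595/299788589) = (-24958 + 37554)*(18595/299788589) = 12596*(18595/299788589) = 234222620/299788589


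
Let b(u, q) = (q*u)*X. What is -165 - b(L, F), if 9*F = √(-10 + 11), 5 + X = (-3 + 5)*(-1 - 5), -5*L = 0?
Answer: -165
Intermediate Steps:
L = 0 (L = -⅕*0 = 0)
X = -17 (X = -5 + (-3 + 5)*(-1 - 5) = -5 + 2*(-6) = -5 - 12 = -17)
F = ⅑ (F = √(-10 + 11)/9 = √1/9 = (⅑)*1 = ⅑ ≈ 0.11111)
b(u, q) = -17*q*u (b(u, q) = (q*u)*(-17) = -17*q*u)
-165 - b(L, F) = -165 - (-17)*0/9 = -165 - 1*0 = -165 + 0 = -165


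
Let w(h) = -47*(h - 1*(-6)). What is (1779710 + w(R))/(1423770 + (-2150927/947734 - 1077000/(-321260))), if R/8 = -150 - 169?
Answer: 28914997032420024/21674709659957839 ≈ 1.3340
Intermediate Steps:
R = -2552 (R = 8*(-150 - 169) = 8*(-319) = -2552)
w(h) = -282 - 47*h (w(h) = -47*(h + 6) = -47*(6 + h) = -282 - 47*h)
(1779710 + w(R))/(1423770 + (-2150927/947734 - 1077000/(-321260))) = (1779710 + (-282 - 47*(-2552)))/(1423770 + (-2150927/947734 - 1077000/(-321260))) = (1779710 + (-282 + 119944))/(1423770 + (-2150927*1/947734 - 1077000*(-1/321260))) = (1779710 + 119662)/(1423770 + (-2150927/947734 + 53850/16063)) = 1899372/(1423770 + 16485135499/15223451242) = 1899372/(21674709659957839/15223451242) = 1899372*(15223451242/21674709659957839) = 28914997032420024/21674709659957839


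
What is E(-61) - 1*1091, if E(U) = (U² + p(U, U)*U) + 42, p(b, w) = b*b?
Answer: -224309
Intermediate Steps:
p(b, w) = b²
E(U) = 42 + U² + U³ (E(U) = (U² + U²*U) + 42 = (U² + U³) + 42 = 42 + U² + U³)
E(-61) - 1*1091 = (42 + (-61)² + (-61)³) - 1*1091 = (42 + 3721 - 226981) - 1091 = -223218 - 1091 = -224309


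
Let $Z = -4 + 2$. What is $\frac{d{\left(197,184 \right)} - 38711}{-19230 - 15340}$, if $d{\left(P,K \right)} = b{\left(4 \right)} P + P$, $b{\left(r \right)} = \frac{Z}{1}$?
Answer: $\frac{19454}{17285} \approx 1.1255$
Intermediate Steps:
$Z = -2$
$b{\left(r \right)} = -2$ ($b{\left(r \right)} = - \frac{2}{1} = \left(-2\right) 1 = -2$)
$d{\left(P,K \right)} = - P$ ($d{\left(P,K \right)} = - 2 P + P = - P$)
$\frac{d{\left(197,184 \right)} - 38711}{-19230 - 15340} = \frac{\left(-1\right) 197 - 38711}{-19230 - 15340} = \frac{-197 - 38711}{-19230 - 15340} = - \frac{38908}{-34570} = \left(-38908\right) \left(- \frac{1}{34570}\right) = \frac{19454}{17285}$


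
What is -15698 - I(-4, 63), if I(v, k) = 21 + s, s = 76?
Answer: -15795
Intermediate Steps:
I(v, k) = 97 (I(v, k) = 21 + 76 = 97)
-15698 - I(-4, 63) = -15698 - 1*97 = -15698 - 97 = -15795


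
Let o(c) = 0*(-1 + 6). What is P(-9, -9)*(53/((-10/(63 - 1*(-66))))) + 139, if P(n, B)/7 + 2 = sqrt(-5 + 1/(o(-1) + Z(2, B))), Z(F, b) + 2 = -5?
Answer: 48554/5 - 20511*I*sqrt(7)/5 ≈ 9710.8 - 10853.0*I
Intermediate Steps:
Z(F, b) = -7 (Z(F, b) = -2 - 5 = -7)
o(c) = 0 (o(c) = 0*5 = 0)
P(n, B) = -14 + 6*I*sqrt(7) (P(n, B) = -14 + 7*sqrt(-5 + 1/(0 - 7)) = -14 + 7*sqrt(-5 + 1/(-7)) = -14 + 7*sqrt(-5 - 1/7) = -14 + 7*sqrt(-36/7) = -14 + 7*(6*I*sqrt(7)/7) = -14 + 6*I*sqrt(7))
P(-9, -9)*(53/((-10/(63 - 1*(-66))))) + 139 = (-14 + 6*I*sqrt(7))*(53/((-10/(63 - 1*(-66))))) + 139 = (-14 + 6*I*sqrt(7))*(53/((-10/(63 + 66)))) + 139 = (-14 + 6*I*sqrt(7))*(53/((-10/129))) + 139 = (-14 + 6*I*sqrt(7))*(53/((-10*1/129))) + 139 = (-14 + 6*I*sqrt(7))*(53/(-10/129)) + 139 = (-14 + 6*I*sqrt(7))*(53*(-129/10)) + 139 = (-14 + 6*I*sqrt(7))*(-6837/10) + 139 = (47859/5 - 20511*I*sqrt(7)/5) + 139 = 48554/5 - 20511*I*sqrt(7)/5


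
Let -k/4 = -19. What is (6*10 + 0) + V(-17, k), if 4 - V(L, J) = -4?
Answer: 68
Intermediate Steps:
k = 76 (k = -4*(-19) = 76)
V(L, J) = 8 (V(L, J) = 4 - 1*(-4) = 4 + 4 = 8)
(6*10 + 0) + V(-17, k) = (6*10 + 0) + 8 = (60 + 0) + 8 = 60 + 8 = 68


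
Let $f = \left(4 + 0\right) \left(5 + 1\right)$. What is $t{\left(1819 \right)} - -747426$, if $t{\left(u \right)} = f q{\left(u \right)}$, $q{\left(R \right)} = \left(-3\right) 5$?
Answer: $747066$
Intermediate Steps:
$q{\left(R \right)} = -15$
$f = 24$ ($f = 4 \cdot 6 = 24$)
$t{\left(u \right)} = -360$ ($t{\left(u \right)} = 24 \left(-15\right) = -360$)
$t{\left(1819 \right)} - -747426 = -360 - -747426 = -360 + 747426 = 747066$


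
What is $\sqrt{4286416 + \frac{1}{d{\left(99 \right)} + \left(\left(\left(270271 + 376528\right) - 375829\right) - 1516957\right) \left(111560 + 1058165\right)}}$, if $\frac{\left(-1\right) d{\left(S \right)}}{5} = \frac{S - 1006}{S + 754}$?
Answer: $\frac{\sqrt{1656254055201132789946095464209425945}}{621607604232470} \approx 2070.4$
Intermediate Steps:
$d{\left(S \right)} = - \frac{5 \left(-1006 + S\right)}{754 + S}$ ($d{\left(S \right)} = - 5 \frac{S - 1006}{S + 754} = - 5 \frac{-1006 + S}{754 + S} = - \frac{5 \left(-1006 + S\right)}{754 + S}$)
$\sqrt{4286416 + \frac{1}{d{\left(99 \right)} + \left(\left(\left(270271 + 376528\right) - 375829\right) - 1516957\right) \left(111560 + 1058165\right)}} = \sqrt{4286416 + \frac{1}{\frac{5 \left(1006 - 99\right)}{754 + 99} + \left(\left(\left(270271 + 376528\right) - 375829\right) - 1516957\right) \left(111560 + 1058165\right)}} = \sqrt{4286416 + \frac{1}{\frac{5 \left(1006 - 99\right)}{853} + \left(\left(646799 - 375829\right) - 1516957\right) 1169725}} = \sqrt{4286416 + \frac{1}{5 \cdot \frac{1}{853} \cdot 907 + \left(270970 - 1516957\right) 1169725}} = \sqrt{4286416 + \frac{1}{\frac{4535}{853} - 1457462143575}} = \sqrt{4286416 + \frac{1}{- \frac{1243215208464940}{853}}} = \sqrt{4286416 - \frac{853}{1243215208464940}} = \sqrt{\frac{5328937561007454254187}{1243215208464940}} = \frac{\sqrt{1656254055201132789946095464209425945}}{621607604232470}$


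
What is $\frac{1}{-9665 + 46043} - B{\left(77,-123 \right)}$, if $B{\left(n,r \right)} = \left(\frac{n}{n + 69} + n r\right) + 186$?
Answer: $\frac{12327894905}{1327797} \approx 9284.5$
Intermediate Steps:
$B{\left(n,r \right)} = 186 + n r + \frac{n}{69 + n}$ ($B{\left(n,r \right)} = \left(\frac{n}{69 + n} + n r\right) + 186 = \left(n r + \frac{n}{69 + n}\right) + 186 = 186 + n r + \frac{n}{69 + n}$)
$\frac{1}{-9665 + 46043} - B{\left(77,-123 \right)} = \frac{1}{-9665 + 46043} - \frac{12834 + 187 \cdot 77 - 123 \cdot 77^{2} + 69 \cdot 77 \left(-123\right)}{69 + 77} = \frac{1}{36378} - \frac{12834 + 14399 - 729267 - 653499}{146} = \frac{1}{36378} - \frac{1}{146} \left(-1355533\right) = \frac{1}{36378} - - \frac{1355533}{146} = \frac{1}{36378} + \frac{1355533}{146} = \frac{12327894905}{1327797}$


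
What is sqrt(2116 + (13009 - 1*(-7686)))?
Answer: sqrt(22811) ≈ 151.03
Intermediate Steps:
sqrt(2116 + (13009 - 1*(-7686))) = sqrt(2116 + (13009 + 7686)) = sqrt(2116 + 20695) = sqrt(22811)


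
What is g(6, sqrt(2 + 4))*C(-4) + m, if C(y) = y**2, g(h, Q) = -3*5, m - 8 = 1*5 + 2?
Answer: -225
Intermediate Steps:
m = 15 (m = 8 + (1*5 + 2) = 8 + (5 + 2) = 8 + 7 = 15)
g(h, Q) = -15
g(6, sqrt(2 + 4))*C(-4) + m = -15*(-4)**2 + 15 = -15*16 + 15 = -240 + 15 = -225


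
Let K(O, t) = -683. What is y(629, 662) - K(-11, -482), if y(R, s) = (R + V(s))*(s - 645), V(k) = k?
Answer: 22630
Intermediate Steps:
y(R, s) = (-645 + s)*(R + s) (y(R, s) = (R + s)*(s - 645) = (R + s)*(-645 + s) = (-645 + s)*(R + s))
y(629, 662) - K(-11, -482) = (662² - 645*629 - 645*662 + 629*662) - 1*(-683) = (438244 - 405705 - 426990 + 416398) + 683 = 21947 + 683 = 22630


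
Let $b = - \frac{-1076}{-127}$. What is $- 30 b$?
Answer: $\frac{32280}{127} \approx 254.17$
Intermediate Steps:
$b = - \frac{1076}{127}$ ($b = - \frac{\left(-1076\right) \left(-1\right)}{127} = \left(-1\right) \frac{1076}{127} = - \frac{1076}{127} \approx -8.4724$)
$- 30 b = \left(-30\right) \left(- \frac{1076}{127}\right) = \frac{32280}{127}$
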